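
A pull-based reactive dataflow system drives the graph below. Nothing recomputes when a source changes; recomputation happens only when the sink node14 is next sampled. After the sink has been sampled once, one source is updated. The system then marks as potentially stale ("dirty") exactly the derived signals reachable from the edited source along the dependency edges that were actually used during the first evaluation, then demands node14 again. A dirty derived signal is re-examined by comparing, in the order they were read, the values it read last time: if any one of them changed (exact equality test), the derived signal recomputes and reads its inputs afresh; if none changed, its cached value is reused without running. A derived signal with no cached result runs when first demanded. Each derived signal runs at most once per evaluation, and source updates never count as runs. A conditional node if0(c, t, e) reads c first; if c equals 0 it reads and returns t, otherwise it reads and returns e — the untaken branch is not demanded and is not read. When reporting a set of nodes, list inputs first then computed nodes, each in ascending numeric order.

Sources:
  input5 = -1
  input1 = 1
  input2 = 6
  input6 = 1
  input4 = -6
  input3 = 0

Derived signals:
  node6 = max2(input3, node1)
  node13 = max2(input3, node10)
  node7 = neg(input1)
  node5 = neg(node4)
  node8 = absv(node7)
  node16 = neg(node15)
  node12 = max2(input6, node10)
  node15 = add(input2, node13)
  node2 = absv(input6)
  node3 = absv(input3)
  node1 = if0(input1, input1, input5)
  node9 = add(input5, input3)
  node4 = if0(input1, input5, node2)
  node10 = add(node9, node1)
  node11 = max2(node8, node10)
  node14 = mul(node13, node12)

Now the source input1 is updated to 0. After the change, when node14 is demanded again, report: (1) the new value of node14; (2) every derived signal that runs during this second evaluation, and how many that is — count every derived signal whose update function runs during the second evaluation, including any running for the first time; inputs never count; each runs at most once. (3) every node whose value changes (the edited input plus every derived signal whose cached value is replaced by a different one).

New value of node14: 0.
Derived signals that run: node1, node10, node12, node13 — 4 in total.
Values that change: input1, node1, node10.
Key observation: the cutoff stops propagation at node14 — its inputs' values are unchanged, so it reuses its cache.

First evaluation (everything demanded from the output):
  node1 = if0(input1=1 -> else branch input5) = -1
  node9 = add(-1, 0) = -1
  node10 = add(-1, -1) = -2
  node12 = max2(1, -2) = 1
  node13 = max2(0, -2) = 0
  node14 = mul(0, 1) = 0

Propagation after the edit:
  node1: runs — input1 1->0; result 0.
  node10: runs — node1 -1->0; result -1.
  node12: runs — node10 -2->-1; result 1 (same value as before).
  node13: runs — node10 -2->-1; result 0 (same value as before).
  node14: checked — values it read are unchanged (node13 unchanged, node12 unchanged); reused cached 0 without running.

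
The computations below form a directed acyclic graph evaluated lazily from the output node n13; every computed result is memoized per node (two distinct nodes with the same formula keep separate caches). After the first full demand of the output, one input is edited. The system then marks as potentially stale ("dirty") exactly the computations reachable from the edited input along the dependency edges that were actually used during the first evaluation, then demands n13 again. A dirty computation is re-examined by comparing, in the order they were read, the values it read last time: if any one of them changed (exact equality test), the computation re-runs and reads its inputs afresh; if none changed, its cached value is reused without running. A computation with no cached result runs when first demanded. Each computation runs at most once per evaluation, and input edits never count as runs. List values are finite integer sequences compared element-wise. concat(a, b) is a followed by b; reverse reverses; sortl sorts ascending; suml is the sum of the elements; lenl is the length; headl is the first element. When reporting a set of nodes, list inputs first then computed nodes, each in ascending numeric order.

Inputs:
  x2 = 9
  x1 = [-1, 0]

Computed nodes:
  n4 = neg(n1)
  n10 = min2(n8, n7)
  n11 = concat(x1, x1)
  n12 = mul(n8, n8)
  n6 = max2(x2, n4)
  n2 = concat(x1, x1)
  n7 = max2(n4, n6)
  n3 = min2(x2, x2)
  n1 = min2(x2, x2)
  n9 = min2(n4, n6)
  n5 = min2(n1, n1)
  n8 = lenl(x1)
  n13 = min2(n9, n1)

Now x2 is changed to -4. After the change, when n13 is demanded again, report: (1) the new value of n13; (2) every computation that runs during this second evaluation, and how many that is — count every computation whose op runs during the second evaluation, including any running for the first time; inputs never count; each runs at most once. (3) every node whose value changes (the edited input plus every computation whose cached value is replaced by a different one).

First demand of the output computes:
  n1 = min2(9, 9) = 9
  n4 = neg(9) = -9
  n6 = max2(9, -9) = 9
  n9 = min2(-9, 9) = -9
  n13 = min2(-9, 9) = -9

After the edit, cleaning proceeds:
  n1: a read changed (x2 9->-4; x2 9->-4) — executes, giving -4.
  n4: a read changed (n1 9->-4) — executes, giving 4.
  n6: a read changed (x2 9->-4; n4 -9->4) — executes, giving 4.
  n9: a read changed (n4 -9->4; n6 9->4) — executes, giving 4.
  n13: a read changed (n9 -9->4; n1 9->-4) — executes, giving -4.

Demanding n13 again yields -4.
5 computations run: n1, n4, n6, n9, n13.
The nodes whose values change: x2, n1, n4, n6, n9, n13.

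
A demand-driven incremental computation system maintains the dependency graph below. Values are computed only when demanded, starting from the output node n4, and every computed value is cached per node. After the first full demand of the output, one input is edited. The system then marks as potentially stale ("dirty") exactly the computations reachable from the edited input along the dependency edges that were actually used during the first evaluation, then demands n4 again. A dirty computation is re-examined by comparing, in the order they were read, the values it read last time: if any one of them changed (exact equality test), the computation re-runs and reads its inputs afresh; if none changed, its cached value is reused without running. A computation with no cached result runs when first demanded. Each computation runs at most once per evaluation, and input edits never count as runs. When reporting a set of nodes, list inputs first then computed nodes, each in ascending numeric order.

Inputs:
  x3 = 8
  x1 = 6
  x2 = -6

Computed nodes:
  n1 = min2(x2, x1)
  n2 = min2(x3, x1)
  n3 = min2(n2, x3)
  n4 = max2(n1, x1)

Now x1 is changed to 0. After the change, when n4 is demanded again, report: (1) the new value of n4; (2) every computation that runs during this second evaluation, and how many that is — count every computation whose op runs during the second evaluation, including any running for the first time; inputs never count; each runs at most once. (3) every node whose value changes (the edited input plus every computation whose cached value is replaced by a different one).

New value of n4: 0.
Computations that run: n1, n4 — 2 in total.
Values that change: x1, n4.

First evaluation (everything demanded from the output):
  n1 = min2(-6, 6) = -6
  n4 = max2(-6, 6) = 6

Propagation after the edit:
  n1: runs — x1 6->0; result -6 (same value as before).
  n4: runs — x1 6->0; result 0.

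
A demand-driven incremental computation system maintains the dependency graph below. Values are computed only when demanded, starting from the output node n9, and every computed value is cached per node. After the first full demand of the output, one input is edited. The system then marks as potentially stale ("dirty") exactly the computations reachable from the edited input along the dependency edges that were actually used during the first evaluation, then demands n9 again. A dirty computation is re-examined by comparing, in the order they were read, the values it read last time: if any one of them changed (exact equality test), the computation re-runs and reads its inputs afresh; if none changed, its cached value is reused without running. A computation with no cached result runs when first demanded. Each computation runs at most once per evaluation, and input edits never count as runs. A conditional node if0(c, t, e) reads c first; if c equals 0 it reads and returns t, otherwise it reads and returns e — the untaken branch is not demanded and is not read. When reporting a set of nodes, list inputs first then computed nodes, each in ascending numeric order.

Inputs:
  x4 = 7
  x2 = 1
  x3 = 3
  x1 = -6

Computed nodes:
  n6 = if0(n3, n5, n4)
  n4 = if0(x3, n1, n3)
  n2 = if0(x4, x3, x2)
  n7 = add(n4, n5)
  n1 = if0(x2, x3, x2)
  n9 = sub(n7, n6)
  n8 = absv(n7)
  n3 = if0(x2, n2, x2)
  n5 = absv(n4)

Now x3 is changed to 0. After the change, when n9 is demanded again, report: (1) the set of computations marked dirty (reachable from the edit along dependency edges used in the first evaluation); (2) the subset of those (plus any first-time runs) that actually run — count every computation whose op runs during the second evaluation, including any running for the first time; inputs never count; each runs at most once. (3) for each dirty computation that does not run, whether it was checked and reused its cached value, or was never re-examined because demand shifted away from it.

Marked dirty: n4, n5, n6, n7, n9.
Computations that run: n1, n4 — 2 in total.
Checked but reused from cache: n5, n6, n7, n9.
Key observation: a condition flipped, so demand reaches new nodes — n1 runs for the first time.

First evaluation (everything demanded from the output):
  n3 = if0(x2=1 -> else branch x2) = 1
  n4 = if0(x3=3 -> else branch n3) = 1
  n5 = absv(1) = 1
  n6 = if0(n3=1 -> else branch n4) = 1
  n7 = add(1, 1) = 2
  n9 = sub(2, 1) = 1

Propagation after the edit:
  n1: demanded for the first time — runs, produces 1.
  n4: runs — x3 3->0; result 1 (same value as before).
  n5: checked — values it read are unchanged (n4 unchanged); reused cached 1 without running.
  n6: checked — values it read are unchanged (n3 unchanged, n4 unchanged); reused cached 1 without running.
  n7: checked — values it read are unchanged (n4 unchanged, n5 unchanged); reused cached 2 without running.
  n9: checked — values it read are unchanged (n7 unchanged, n6 unchanged); reused cached 1 without running.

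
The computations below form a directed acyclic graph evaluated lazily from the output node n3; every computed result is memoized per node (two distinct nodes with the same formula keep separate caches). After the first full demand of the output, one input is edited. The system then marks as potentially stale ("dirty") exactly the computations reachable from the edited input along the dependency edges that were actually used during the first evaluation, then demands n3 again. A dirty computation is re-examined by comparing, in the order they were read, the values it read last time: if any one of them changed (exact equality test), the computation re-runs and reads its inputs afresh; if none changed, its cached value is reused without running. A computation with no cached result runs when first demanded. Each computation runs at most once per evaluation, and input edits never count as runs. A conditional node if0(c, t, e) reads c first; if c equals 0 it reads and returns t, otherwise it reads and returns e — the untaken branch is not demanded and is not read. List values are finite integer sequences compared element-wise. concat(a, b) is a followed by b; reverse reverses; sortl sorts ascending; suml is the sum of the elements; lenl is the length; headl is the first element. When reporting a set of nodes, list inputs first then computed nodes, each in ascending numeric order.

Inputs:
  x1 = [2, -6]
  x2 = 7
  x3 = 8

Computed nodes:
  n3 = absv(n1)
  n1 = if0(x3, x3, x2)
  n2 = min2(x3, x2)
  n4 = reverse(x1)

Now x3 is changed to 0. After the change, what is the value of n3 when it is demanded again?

First demand of the output computes:
  n1 = if0(x3=8 -> else branch x2) = 7
  n3 = absv(7) = 7

After the edit, cleaning proceeds:
  n1: a read changed (x3 8->0) — executes, giving 0.
  n3: a read changed (n1 7->0) — executes, giving 0.

Demanding n3 again yields 0.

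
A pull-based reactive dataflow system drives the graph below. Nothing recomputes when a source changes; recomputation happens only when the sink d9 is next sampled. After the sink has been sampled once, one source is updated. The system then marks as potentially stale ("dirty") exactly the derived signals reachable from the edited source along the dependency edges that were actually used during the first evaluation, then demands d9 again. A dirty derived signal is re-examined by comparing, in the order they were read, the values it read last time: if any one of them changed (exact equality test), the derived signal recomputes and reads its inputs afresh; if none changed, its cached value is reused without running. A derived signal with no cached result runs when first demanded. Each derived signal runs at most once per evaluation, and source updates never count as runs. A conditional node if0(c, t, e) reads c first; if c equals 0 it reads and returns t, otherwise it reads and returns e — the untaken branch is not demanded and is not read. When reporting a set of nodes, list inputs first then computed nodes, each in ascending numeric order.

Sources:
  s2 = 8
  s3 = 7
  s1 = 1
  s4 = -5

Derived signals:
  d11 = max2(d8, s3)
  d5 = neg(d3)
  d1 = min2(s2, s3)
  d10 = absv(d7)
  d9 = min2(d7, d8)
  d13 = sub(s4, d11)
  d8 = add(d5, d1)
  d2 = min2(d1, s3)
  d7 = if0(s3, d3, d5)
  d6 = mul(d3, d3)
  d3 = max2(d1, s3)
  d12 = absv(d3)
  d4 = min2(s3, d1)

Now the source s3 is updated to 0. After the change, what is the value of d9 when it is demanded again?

New value of d9: 0.

First evaluation (everything demanded from the output):
  d1 = min2(8, 7) = 7
  d3 = max2(7, 7) = 7
  d5 = neg(7) = -7
  d7 = if0(s3=7 -> else branch d5) = -7
  d8 = add(-7, 7) = 0
  d9 = min2(-7, 0) = -7

Propagation after the edit:
  d1: runs — s3 7->0; result 0.
  d3: runs — d1 7->0; s3 7->0; result 0.
  d5: runs — d3 7->0; result 0.
  d7: runs — s3 7->0; d5 -7->0; result 0.
  d8: runs — d5 -7->0; d1 7->0; result 0 (same value as before).
  d9: runs — d7 -7->0; result 0.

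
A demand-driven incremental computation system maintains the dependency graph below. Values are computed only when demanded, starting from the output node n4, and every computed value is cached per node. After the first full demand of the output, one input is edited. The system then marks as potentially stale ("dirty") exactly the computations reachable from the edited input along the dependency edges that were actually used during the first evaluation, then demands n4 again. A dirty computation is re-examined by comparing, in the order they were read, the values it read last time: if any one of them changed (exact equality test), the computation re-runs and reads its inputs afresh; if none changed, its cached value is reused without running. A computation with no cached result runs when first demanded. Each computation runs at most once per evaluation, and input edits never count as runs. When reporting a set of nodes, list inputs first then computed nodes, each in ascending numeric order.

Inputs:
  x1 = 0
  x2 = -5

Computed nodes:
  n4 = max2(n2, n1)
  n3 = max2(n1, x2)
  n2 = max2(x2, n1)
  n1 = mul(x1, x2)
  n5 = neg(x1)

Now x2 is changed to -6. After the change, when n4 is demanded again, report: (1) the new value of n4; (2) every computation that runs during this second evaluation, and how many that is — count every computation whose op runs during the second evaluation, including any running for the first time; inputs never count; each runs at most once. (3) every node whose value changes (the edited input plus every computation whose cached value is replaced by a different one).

New value of n4: 0.
Computations that run: n1, n2 — 2 in total.
Values that change: x2.
Key observation: the cutoff stops propagation at n4 — its inputs' values are unchanged, so it reuses its cache.

First evaluation (everything demanded from the output):
  n1 = mul(0, -5) = 0
  n2 = max2(-5, 0) = 0
  n4 = max2(0, 0) = 0

Propagation after the edit:
  n1: runs — x2 -5->-6; result 0 (same value as before).
  n2: runs — x2 -5->-6; result 0 (same value as before).
  n4: checked — values it read are unchanged (n2 unchanged, n1 unchanged); reused cached 0 without running.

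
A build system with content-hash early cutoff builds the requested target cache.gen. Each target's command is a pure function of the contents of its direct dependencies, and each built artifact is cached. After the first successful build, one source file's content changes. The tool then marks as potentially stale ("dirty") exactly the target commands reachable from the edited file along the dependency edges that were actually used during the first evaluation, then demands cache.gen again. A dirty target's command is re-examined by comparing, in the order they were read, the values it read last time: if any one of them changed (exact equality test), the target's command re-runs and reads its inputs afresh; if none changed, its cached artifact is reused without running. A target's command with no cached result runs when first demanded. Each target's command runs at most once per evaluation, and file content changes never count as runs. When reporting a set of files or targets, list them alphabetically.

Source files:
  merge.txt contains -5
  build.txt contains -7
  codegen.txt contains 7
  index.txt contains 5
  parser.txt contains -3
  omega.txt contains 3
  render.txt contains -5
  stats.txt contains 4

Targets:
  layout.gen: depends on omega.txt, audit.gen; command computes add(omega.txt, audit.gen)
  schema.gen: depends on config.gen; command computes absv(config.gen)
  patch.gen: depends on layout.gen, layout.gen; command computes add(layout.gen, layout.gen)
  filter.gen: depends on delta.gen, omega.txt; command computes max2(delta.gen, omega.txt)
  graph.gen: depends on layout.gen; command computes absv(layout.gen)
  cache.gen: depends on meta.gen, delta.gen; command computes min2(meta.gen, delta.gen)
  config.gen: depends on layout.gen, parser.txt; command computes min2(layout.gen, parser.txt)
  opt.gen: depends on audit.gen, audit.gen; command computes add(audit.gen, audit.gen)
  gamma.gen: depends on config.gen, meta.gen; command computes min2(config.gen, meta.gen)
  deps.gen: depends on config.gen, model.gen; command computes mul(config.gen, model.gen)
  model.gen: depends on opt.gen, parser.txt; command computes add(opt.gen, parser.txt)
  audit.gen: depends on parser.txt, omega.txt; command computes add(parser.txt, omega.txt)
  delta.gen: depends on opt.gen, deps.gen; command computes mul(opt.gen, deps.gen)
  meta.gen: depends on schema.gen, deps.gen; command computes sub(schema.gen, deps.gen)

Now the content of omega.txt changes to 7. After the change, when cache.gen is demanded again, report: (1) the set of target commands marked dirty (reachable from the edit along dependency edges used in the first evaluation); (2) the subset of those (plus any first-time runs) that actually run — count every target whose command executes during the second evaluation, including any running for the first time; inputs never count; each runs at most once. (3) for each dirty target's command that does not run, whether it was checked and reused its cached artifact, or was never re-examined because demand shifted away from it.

Marked dirty: audit.gen, cache.gen, config.gen, delta.gen, deps.gen, layout.gen, meta.gen, model.gen, opt.gen, schema.gen.
Target commands that run: audit.gen, cache.gen, config.gen, delta.gen, deps.gen, layout.gen, meta.gen, model.gen, opt.gen — 9 in total.
Checked but reused from cache: schema.gen.
Key observation: the cutoff stops propagation at schema.gen — its inputs' values are unchanged, so it reuses its cache.

First evaluation (everything demanded from the output):
  audit.gen = add(-3, 3) = 0
  layout.gen = add(3, 0) = 3
  config.gen = min2(3, -3) = -3
  opt.gen = add(0, 0) = 0
  model.gen = add(0, -3) = -3
  deps.gen = mul(-3, -3) = 9
  delta.gen = mul(0, 9) = 0
  schema.gen = absv(-3) = 3
  meta.gen = sub(3, 9) = -6
  cache.gen = min2(-6, 0) = -6

Propagation after the edit:
  audit.gen: runs — omega.txt 3->7; result 4.
  layout.gen: runs — omega.txt 3->7; audit.gen 0->4; result 11.
  config.gen: runs — layout.gen 3->11; result -3 (same value as before).
  opt.gen: runs — audit.gen 0->4; audit.gen 0->4; result 8.
  model.gen: runs — opt.gen 0->8; result 5.
  deps.gen: runs — model.gen -3->5; result -15.
  delta.gen: runs — opt.gen 0->8; deps.gen 9->-15; result -120.
  schema.gen: checked — values it read are unchanged (config.gen unchanged); reused cached 3 without running.
  meta.gen: runs — deps.gen 9->-15; result 18.
  cache.gen: runs — meta.gen -6->18; delta.gen 0->-120; result -120.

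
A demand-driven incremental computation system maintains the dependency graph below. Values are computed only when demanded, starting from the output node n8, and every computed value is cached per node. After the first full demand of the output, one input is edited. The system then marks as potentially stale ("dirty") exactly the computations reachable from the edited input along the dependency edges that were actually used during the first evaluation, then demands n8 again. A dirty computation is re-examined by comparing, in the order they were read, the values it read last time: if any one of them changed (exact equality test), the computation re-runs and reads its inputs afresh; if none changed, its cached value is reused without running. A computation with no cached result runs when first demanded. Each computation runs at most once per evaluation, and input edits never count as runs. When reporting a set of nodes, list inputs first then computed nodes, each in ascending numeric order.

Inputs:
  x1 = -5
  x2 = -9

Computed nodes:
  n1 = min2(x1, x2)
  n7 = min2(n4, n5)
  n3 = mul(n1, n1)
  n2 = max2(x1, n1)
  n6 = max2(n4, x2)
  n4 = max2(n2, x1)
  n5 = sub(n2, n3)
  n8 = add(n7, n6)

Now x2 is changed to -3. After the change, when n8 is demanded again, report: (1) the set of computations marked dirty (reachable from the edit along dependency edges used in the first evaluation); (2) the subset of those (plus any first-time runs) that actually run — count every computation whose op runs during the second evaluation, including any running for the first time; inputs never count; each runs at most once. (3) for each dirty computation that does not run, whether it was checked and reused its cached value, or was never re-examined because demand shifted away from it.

First evaluation (everything demanded from the output):
  n1 = min2(-5, -9) = -9
  n2 = max2(-5, -9) = -5
  n3 = mul(-9, -9) = 81
  n4 = max2(-5, -5) = -5
  n5 = sub(-5, 81) = -86
  n6 = max2(-5, -9) = -5
  n7 = min2(-5, -86) = -86
  n8 = add(-86, -5) = -91

Propagation after the edit:
  n1: runs — x2 -9->-3; result -5.
  n2: runs — n1 -9->-5; result -5 (same value as before).
  n3: runs — n1 -9->-5; n1 -9->-5; result 25.
  n4: checked — values it read are unchanged (n2 unchanged, x1 unchanged); reused cached -5 without running.
  n5: runs — n3 81->25; result -30.
  n6: runs — x2 -9->-3; result -3.
  n7: runs — n5 -86->-30; result -30.
  n8: runs — n7 -86->-30; n6 -5->-3; result -33.

Key observation: the cutoff stops propagation at n4 — its inputs' values are unchanged, so it reuses its cache.

Marked dirty: n1, n2, n3, n4, n5, n6, n7, n8.
Computations that run: n1, n2, n3, n5, n6, n7, n8 — 7 in total.
Checked but reused from cache: n4.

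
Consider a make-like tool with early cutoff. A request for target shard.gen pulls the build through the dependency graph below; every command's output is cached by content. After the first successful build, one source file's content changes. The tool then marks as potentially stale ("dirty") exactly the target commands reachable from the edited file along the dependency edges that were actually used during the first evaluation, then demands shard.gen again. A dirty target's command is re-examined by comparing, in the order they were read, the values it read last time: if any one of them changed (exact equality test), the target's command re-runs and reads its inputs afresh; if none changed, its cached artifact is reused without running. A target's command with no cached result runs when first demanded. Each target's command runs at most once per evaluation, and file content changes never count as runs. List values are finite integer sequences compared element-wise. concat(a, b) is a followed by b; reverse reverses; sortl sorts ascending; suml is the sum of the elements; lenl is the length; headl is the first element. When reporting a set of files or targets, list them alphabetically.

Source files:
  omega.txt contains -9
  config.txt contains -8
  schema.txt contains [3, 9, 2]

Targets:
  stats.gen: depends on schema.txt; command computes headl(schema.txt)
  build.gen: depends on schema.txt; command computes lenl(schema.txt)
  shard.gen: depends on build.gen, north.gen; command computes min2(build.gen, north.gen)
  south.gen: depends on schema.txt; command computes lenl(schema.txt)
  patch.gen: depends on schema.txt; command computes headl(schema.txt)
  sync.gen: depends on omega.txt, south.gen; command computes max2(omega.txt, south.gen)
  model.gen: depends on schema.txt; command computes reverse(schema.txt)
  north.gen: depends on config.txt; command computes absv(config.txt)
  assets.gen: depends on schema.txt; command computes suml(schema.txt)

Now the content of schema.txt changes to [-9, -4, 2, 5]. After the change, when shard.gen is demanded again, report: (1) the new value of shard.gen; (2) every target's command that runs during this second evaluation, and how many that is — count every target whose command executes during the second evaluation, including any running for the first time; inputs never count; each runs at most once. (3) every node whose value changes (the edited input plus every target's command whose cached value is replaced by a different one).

Demanding shard.gen again yields 4.
2 target commands run: build.gen, shard.gen.
The nodes whose values change: build.gen, schema.txt, shard.gen.

First demand of the output computes:
  build.gen = lenl([3, 9, 2]) = 3
  north.gen = absv(-8) = 8
  shard.gen = min2(3, 8) = 3

After the edit, cleaning proceeds:
  build.gen: a read changed (schema.txt [3, 9, 2]->[-9, -4, 2, 5]) — executes, giving 4.
  shard.gen: a read changed (build.gen 3->4) — executes, giving 4.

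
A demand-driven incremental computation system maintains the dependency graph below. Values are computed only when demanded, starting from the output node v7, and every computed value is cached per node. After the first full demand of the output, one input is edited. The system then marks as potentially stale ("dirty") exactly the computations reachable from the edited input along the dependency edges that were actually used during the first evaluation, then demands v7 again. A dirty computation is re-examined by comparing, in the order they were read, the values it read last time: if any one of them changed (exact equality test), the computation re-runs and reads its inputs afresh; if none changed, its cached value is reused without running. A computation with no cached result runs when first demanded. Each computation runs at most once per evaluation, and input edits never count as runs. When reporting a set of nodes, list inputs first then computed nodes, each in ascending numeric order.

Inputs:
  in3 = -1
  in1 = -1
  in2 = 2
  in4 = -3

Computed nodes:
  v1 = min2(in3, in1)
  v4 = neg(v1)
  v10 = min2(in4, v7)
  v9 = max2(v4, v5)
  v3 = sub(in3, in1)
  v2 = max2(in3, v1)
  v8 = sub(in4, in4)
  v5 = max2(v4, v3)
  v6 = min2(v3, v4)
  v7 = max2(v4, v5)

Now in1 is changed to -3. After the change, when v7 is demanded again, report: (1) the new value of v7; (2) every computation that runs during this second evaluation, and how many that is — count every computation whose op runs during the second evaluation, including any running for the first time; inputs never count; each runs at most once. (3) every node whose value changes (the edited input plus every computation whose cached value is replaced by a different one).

First evaluation (everything demanded from the output):
  v1 = min2(-1, -1) = -1
  v3 = sub(-1, -1) = 0
  v4 = neg(-1) = 1
  v5 = max2(1, 0) = 1
  v7 = max2(1, 1) = 1

Propagation after the edit:
  v1: runs — in1 -1->-3; result -3.
  v3: runs — in1 -1->-3; result 2.
  v4: runs — v1 -1->-3; result 3.
  v5: runs — v4 1->3; v3 0->2; result 3.
  v7: runs — v4 1->3; v5 1->3; result 3.

New value of v7: 3.
Computations that run: v1, v3, v4, v5, v7 — 5 in total.
Values that change: in1, v1, v3, v4, v5, v7.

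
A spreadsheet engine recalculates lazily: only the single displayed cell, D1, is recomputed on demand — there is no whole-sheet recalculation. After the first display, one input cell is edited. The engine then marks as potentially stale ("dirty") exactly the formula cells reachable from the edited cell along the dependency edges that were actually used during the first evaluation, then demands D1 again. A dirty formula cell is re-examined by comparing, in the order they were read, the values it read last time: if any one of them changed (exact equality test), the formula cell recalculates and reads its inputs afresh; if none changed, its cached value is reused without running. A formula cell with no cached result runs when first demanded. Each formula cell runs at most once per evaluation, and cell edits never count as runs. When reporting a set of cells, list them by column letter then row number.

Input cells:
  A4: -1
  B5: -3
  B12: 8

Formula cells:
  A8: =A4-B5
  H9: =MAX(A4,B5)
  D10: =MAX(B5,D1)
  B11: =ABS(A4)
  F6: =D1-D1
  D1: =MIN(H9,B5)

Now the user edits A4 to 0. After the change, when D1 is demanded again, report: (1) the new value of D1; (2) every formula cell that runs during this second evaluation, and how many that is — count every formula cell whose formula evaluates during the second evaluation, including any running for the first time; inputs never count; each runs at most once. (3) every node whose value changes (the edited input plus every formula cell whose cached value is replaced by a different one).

New value of D1: -3.
Formula cells that run: D1, H9 — 2 in total.
Values that change: A4, H9.

First evaluation (everything demanded from the output):
  H9 = MAX(-1, -3) = -1
  D1 = MIN(-1, -3) = -3

Propagation after the edit:
  H9: runs — A4 -1->0; result 0.
  D1: runs — H9 -1->0; result -3 (same value as before).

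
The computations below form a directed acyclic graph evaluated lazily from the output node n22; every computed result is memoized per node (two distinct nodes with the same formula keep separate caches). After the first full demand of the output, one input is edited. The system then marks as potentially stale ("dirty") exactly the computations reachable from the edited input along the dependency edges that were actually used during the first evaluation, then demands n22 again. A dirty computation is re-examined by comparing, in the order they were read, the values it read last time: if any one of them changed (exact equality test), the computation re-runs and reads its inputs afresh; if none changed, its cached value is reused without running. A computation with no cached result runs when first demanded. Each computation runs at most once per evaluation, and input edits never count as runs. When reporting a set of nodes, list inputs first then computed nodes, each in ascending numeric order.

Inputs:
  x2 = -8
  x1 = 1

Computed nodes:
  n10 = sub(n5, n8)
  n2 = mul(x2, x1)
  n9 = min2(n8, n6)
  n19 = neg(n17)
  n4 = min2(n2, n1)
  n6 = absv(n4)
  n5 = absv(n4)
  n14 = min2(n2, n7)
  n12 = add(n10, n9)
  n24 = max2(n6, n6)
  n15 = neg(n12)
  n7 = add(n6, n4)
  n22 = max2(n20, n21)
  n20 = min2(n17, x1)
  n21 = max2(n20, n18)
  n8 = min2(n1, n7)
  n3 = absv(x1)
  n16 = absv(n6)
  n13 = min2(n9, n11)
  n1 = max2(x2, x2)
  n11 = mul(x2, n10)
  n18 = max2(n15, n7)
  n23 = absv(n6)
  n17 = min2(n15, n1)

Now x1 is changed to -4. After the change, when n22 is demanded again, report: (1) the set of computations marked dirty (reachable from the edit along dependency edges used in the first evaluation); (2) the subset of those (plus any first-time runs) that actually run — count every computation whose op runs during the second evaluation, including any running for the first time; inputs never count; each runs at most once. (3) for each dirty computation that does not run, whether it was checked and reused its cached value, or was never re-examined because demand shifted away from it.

First demand of the output computes:
  n1 = max2(-8, -8) = -8
  n2 = mul(-8, 1) = -8
  n4 = min2(-8, -8) = -8
  n5 = absv(-8) = 8
  n6 = absv(-8) = 8
  n7 = add(8, -8) = 0
  n8 = min2(-8, 0) = -8
  n9 = min2(-8, 8) = -8
  n10 = sub(8, -8) = 16
  n12 = add(16, -8) = 8
  n15 = neg(8) = -8
  n17 = min2(-8, -8) = -8
  n18 = max2(-8, 0) = 0
  n20 = min2(-8, 1) = -8
  n21 = max2(-8, 0) = 0
  n22 = max2(-8, 0) = 0

After the edit, cleaning proceeds:
  n2: a read changed (x1 1->-4) — executes, giving 32.
  n4: a read changed (n2 -8->32) — executes, giving -8 — identical to its old value.
  n5: dirty, but its reads are unchanged (n4 unchanged); cached 8 stands.
  n6: dirty, but its reads are unchanged (n4 unchanged); cached 8 stands.
  n7: dirty, but its reads are unchanged (n6 unchanged, n4 unchanged); cached 0 stands.
  n8: dirty, but its reads are unchanged (n1 unchanged, n7 unchanged); cached -8 stands.
  n9: dirty, but its reads are unchanged (n8 unchanged, n6 unchanged); cached -8 stands.
  n10: dirty, but its reads are unchanged (n5 unchanged, n8 unchanged); cached 16 stands.
  n12: dirty, but its reads are unchanged (n10 unchanged, n9 unchanged); cached 8 stands.
  n15: dirty, but its reads are unchanged (n12 unchanged); cached -8 stands.
  n17: dirty, but its reads are unchanged (n15 unchanged, n1 unchanged); cached -8 stands.
  n18: dirty, but its reads are unchanged (n15 unchanged, n7 unchanged); cached 0 stands.
  n20: a read changed (x1 1->-4) — executes, giving -8 — identical to its old value.
  n21: dirty, but its reads are unchanged (n20 unchanged, n18 unchanged); cached 0 stands.
  n22: dirty, but its reads are unchanged (n20 unchanged, n21 unchanged); cached 0 stands.

Note where the cutoff bites: n5 is checked, finds nothing changed, and keeps its cache.

The edit dirties: n2, n4, n5, n6, n7, n8, n9, n10, n12, n15, n17, n18, n20, n21, n22.
3 computations run: n2, n4, n20.
Cache hits after checking: n5, n6, n7, n8, n9, n10, n12, n15, n17, n18, n21, n22.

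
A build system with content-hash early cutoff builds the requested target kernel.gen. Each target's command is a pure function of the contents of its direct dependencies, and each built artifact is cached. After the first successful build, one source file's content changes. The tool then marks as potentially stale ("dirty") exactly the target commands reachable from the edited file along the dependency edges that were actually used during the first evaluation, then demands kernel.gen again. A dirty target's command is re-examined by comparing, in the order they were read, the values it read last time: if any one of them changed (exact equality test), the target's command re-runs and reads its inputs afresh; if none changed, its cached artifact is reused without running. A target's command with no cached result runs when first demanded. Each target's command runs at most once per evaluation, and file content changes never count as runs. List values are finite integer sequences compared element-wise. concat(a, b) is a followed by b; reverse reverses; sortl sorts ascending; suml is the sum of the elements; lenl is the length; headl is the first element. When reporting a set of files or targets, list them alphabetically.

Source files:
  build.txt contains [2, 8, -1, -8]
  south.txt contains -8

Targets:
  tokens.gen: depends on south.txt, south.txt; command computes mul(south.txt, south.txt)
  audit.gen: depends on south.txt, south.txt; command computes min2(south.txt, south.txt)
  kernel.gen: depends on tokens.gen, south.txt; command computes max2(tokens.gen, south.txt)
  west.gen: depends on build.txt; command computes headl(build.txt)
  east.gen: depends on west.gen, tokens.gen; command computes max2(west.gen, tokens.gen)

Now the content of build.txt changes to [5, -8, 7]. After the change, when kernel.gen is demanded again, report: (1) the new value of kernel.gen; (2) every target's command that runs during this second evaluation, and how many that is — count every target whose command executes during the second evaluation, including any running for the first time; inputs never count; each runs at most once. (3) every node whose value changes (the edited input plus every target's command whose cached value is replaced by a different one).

New value of kernel.gen: 64.
Target commands that run: none — 0 in total.
Values that change: build.txt.
Key observation: build.txt is never demanded by the output, so the edit triggers no recomputation at all.

First evaluation (everything demanded from the output):
  tokens.gen = mul(-8, -8) = 64
  kernel.gen = max2(64, -8) = 64

Propagation after the edit:
  build.txt feeds no computation that the output demands — nothing is marked dirty and nothing runs.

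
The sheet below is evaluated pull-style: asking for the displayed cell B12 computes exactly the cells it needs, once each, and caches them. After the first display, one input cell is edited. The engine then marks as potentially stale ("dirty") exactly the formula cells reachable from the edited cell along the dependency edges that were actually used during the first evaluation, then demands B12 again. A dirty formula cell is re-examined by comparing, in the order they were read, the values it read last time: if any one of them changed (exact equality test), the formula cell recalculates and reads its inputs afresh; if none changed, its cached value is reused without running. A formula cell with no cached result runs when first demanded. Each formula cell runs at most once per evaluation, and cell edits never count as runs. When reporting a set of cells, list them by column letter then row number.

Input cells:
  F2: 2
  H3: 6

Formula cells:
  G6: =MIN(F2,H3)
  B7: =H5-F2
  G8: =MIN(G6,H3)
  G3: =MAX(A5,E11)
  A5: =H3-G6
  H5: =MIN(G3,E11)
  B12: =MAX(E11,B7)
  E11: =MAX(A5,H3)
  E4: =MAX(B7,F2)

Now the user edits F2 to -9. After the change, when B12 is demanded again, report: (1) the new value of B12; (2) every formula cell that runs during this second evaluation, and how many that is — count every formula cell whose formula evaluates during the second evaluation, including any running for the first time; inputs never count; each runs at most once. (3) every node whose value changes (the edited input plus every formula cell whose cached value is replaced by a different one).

Demanding B12 again yields 24.
7 formula cells run: A5, B7, B12, E11, G3, G6, H5.
The nodes whose values change: A5, B7, B12, E11, F2, G3, G6, H5.

First demand of the output computes:
  G6 = MIN(2, 6) = 2
  A5 = 6 - 2 = 4
  E11 = MAX(4, 6) = 6
  G3 = MAX(4, 6) = 6
  H5 = MIN(6, 6) = 6
  B7 = 6 - 2 = 4
  B12 = MAX(6, 4) = 6

After the edit, cleaning proceeds:
  G6: a read changed (F2 2->-9) — executes, giving -9.
  A5: a read changed (G6 2->-9) — executes, giving 15.
  E11: a read changed (A5 4->15) — executes, giving 15.
  G3: a read changed (A5 4->15; E11 6->15) — executes, giving 15.
  H5: a read changed (G3 6->15; E11 6->15) — executes, giving 15.
  B7: a read changed (H5 6->15; F2 2->-9) — executes, giving 24.
  B12: a read changed (E11 6->15; B7 4->24) — executes, giving 24.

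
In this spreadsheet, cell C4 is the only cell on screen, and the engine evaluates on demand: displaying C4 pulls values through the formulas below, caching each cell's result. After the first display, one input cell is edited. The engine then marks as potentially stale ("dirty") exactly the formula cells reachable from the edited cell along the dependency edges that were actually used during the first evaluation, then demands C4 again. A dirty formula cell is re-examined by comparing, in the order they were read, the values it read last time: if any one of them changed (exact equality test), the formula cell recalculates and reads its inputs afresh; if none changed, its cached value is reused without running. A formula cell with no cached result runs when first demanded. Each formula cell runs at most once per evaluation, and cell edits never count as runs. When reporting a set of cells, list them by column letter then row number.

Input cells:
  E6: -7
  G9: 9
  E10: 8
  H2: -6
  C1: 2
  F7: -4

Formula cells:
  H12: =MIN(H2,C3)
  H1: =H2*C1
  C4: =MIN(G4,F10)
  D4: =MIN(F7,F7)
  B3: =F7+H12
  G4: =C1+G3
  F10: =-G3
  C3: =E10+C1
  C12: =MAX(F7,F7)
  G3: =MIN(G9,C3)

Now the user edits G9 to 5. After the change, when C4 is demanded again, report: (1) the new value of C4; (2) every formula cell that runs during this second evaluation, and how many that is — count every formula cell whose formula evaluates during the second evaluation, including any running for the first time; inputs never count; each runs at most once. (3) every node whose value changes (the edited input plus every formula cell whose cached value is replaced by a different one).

C4 now evaluates to -5.
Run set: C4, F10, G3, G4 (4 run).
Changed values: C4, F10, G3, G4, G9.

Initial pass — values computed on the first demand:
  C3 = 8 + 2 = 10
  G3 = MIN(9, 10) = 9
  F10 = -(9) = -9
  G4 = 2 + 9 = 11
  C4 = MIN(11, -9) = -9

Second demand — change propagation:
  G3: re-runs because G9 9->5; new result 5.
  F10: re-runs because G3 9->5; new result -5.
  G4: re-runs because G3 9->5; new result 7.
  C4: re-runs because G4 11->7; F10 -9->-5; new result -5.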